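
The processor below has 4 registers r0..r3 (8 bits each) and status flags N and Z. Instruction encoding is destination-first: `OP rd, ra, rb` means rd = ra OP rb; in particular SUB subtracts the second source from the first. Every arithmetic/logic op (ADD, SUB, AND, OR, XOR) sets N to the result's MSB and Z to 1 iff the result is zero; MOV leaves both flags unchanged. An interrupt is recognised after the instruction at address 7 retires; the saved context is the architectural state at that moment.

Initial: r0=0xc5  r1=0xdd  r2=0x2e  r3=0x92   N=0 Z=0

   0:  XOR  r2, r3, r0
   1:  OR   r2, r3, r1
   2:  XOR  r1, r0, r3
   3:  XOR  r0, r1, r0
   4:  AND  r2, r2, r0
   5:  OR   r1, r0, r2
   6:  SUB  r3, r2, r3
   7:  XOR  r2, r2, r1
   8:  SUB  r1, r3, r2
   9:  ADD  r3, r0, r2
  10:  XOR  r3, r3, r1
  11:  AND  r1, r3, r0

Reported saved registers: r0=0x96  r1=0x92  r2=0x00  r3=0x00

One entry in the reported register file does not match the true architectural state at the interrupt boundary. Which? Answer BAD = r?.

after  0: r0=0xc5 r1=0xdd r2=0x57 r3=0x92  N=0 Z=0
after  1: r0=0xc5 r1=0xdd r2=0xdf r3=0x92  N=1 Z=0
after  2: r0=0xc5 r1=0x57 r2=0xdf r3=0x92  N=0 Z=0
after  3: r0=0x92 r1=0x57 r2=0xdf r3=0x92  N=1 Z=0
after  4: r0=0x92 r1=0x57 r2=0x92 r3=0x92  N=1 Z=0
after  5: r0=0x92 r1=0x92 r2=0x92 r3=0x92  N=1 Z=0
after  6: r0=0x92 r1=0x92 r2=0x92 r3=0x00  N=0 Z=1
after  7: r0=0x92 r1=0x92 r2=0x00 r3=0x00  N=0 Z=1
-- IRQ taken; context saved, return-PC = 8 --
mismatch: r0: reported 0x96 vs actual 0x92

BAD = r0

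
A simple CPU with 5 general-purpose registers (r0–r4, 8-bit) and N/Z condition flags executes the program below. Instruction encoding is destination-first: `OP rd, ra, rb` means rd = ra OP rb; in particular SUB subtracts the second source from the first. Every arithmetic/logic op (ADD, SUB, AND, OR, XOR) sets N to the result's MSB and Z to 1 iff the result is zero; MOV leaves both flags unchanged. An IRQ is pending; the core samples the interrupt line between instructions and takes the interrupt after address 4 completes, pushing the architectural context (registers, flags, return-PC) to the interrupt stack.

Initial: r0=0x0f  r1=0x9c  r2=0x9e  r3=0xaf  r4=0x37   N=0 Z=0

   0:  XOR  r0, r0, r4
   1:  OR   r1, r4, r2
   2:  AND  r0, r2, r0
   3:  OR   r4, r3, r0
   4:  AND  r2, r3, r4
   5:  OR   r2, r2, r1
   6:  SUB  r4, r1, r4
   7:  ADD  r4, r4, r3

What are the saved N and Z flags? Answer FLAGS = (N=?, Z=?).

after  0: r0=0x38 r1=0x9c r2=0x9e r3=0xaf r4=0x37  N=0 Z=0
after  1: r0=0x38 r1=0xbf r2=0x9e r3=0xaf r4=0x37  N=1 Z=0
after  2: r0=0x18 r1=0xbf r2=0x9e r3=0xaf r4=0x37  N=0 Z=0
after  3: r0=0x18 r1=0xbf r2=0x9e r3=0xaf r4=0xbf  N=1 Z=0
after  4: r0=0x18 r1=0xbf r2=0xaf r3=0xaf r4=0xbf  N=1 Z=0
-- IRQ taken; context saved, return-PC = 5 --

FLAGS = (N=1, Z=0)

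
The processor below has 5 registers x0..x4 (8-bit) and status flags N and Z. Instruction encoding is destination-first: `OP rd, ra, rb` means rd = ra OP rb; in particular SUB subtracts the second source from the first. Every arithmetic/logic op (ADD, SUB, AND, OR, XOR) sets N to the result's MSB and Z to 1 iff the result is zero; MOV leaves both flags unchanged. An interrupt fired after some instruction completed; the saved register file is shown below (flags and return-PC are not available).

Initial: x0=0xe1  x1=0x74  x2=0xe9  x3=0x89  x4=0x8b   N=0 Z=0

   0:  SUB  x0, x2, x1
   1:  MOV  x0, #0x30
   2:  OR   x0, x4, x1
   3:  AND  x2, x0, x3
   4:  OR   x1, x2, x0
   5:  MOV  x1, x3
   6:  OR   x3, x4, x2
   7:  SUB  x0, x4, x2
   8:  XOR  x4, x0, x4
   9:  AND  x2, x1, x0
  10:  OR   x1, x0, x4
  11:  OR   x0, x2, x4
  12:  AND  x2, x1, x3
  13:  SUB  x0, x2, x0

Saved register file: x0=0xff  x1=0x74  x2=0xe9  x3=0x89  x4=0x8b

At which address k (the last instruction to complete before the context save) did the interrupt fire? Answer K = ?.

K = 2

after  0: x0=0x75 x1=0x74 x2=0xe9 x3=0x89 x4=0x8b  N=0 Z=0
after  1: x0=0x30 x1=0x74 x2=0xe9 x3=0x89 x4=0x8b  N=0 Z=0
after  2: x0=0xff x1=0x74 x2=0xe9 x3=0x89 x4=0x8b  N=1 Z=0
-- IRQ taken; context saved, return-PC = 3 --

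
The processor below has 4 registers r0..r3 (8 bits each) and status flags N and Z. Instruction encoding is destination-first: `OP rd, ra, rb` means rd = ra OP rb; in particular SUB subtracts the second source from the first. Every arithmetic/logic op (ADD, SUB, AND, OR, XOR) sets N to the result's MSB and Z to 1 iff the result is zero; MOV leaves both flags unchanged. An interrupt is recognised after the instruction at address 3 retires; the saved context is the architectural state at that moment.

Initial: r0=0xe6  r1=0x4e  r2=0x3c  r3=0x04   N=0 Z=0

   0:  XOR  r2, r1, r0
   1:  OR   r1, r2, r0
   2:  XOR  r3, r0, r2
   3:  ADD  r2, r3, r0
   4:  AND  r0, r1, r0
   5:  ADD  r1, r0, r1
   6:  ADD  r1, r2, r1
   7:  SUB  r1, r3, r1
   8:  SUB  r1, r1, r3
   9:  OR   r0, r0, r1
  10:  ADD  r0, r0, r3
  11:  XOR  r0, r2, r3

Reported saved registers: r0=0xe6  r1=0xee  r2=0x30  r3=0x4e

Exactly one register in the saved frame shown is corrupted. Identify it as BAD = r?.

after  0: r0=0xe6 r1=0x4e r2=0xa8 r3=0x04  N=1 Z=0
after  1: r0=0xe6 r1=0xee r2=0xa8 r3=0x04  N=1 Z=0
after  2: r0=0xe6 r1=0xee r2=0xa8 r3=0x4e  N=0 Z=0
after  3: r0=0xe6 r1=0xee r2=0x34 r3=0x4e  N=0 Z=0
-- IRQ taken; context saved, return-PC = 4 --
mismatch: r2: reported 0x30 vs actual 0x34

BAD = r2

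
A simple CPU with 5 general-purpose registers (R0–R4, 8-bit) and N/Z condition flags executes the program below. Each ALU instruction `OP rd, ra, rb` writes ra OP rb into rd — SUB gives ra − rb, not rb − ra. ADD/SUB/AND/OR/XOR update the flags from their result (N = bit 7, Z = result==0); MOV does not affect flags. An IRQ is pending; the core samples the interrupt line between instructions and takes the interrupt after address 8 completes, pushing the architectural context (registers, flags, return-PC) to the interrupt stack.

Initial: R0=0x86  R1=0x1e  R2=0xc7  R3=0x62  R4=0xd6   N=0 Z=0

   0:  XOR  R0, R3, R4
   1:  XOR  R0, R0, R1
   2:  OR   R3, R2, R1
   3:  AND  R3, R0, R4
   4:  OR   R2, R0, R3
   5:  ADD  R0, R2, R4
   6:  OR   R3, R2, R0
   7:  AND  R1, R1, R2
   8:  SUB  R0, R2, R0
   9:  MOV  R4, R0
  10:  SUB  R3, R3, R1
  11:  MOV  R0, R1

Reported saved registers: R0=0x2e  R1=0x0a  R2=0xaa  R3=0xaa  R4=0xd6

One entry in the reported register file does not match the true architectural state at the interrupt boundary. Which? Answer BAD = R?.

after  0: R0=0xb4 R1=0x1e R2=0xc7 R3=0x62 R4=0xd6  N=1 Z=0
after  1: R0=0xaa R1=0x1e R2=0xc7 R3=0x62 R4=0xd6  N=1 Z=0
after  2: R0=0xaa R1=0x1e R2=0xc7 R3=0xdf R4=0xd6  N=1 Z=0
after  3: R0=0xaa R1=0x1e R2=0xc7 R3=0x82 R4=0xd6  N=1 Z=0
after  4: R0=0xaa R1=0x1e R2=0xaa R3=0x82 R4=0xd6  N=1 Z=0
after  5: R0=0x80 R1=0x1e R2=0xaa R3=0x82 R4=0xd6  N=1 Z=0
after  6: R0=0x80 R1=0x1e R2=0xaa R3=0xaa R4=0xd6  N=1 Z=0
after  7: R0=0x80 R1=0x0a R2=0xaa R3=0xaa R4=0xd6  N=0 Z=0
after  8: R0=0x2a R1=0x0a R2=0xaa R3=0xaa R4=0xd6  N=0 Z=0
-- IRQ taken; context saved, return-PC = 9 --
mismatch: R0: reported 0x2e vs actual 0x2a

BAD = R0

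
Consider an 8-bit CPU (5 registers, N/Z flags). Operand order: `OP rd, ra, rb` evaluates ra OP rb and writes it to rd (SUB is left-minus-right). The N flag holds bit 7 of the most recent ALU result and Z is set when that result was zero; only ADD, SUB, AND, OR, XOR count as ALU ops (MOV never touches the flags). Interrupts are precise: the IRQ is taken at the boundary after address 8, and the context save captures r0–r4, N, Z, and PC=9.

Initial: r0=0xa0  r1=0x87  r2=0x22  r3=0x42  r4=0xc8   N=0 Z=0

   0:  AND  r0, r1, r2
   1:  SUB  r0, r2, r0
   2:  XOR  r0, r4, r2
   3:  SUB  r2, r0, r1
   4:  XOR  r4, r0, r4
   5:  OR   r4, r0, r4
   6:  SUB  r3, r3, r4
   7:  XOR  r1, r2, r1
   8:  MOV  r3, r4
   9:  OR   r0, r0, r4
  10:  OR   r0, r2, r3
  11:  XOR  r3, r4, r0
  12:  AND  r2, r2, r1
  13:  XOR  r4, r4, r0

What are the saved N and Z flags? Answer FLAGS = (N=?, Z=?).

after  0: r0=0x02 r1=0x87 r2=0x22 r3=0x42 r4=0xc8  N=0 Z=0
after  1: r0=0x20 r1=0x87 r2=0x22 r3=0x42 r4=0xc8  N=0 Z=0
after  2: r0=0xea r1=0x87 r2=0x22 r3=0x42 r4=0xc8  N=1 Z=0
after  3: r0=0xea r1=0x87 r2=0x63 r3=0x42 r4=0xc8  N=0 Z=0
after  4: r0=0xea r1=0x87 r2=0x63 r3=0x42 r4=0x22  N=0 Z=0
after  5: r0=0xea r1=0x87 r2=0x63 r3=0x42 r4=0xea  N=1 Z=0
after  6: r0=0xea r1=0x87 r2=0x63 r3=0x58 r4=0xea  N=0 Z=0
after  7: r0=0xea r1=0xe4 r2=0x63 r3=0x58 r4=0xea  N=1 Z=0
after  8: r0=0xea r1=0xe4 r2=0x63 r3=0xea r4=0xea  N=1 Z=0
-- IRQ taken; context saved, return-PC = 9 --

FLAGS = (N=1, Z=0)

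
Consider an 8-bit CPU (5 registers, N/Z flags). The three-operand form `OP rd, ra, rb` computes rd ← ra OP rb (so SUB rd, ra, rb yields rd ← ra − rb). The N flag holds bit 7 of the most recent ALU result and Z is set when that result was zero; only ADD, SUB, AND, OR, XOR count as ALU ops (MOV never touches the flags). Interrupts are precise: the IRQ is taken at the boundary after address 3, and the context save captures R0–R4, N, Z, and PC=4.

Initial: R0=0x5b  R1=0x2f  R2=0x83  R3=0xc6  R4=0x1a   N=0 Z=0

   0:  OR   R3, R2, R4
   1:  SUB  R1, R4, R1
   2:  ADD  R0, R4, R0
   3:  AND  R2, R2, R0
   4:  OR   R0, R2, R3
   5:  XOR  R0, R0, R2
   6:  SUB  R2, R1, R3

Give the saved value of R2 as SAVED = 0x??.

SAVED = 0x01

after  0: R0=0x5b R1=0x2f R2=0x83 R3=0x9b R4=0x1a  N=1 Z=0
after  1: R0=0x5b R1=0xeb R2=0x83 R3=0x9b R4=0x1a  N=1 Z=0
after  2: R0=0x75 R1=0xeb R2=0x83 R3=0x9b R4=0x1a  N=0 Z=0
after  3: R0=0x75 R1=0xeb R2=0x01 R3=0x9b R4=0x1a  N=0 Z=0
-- IRQ taken; context saved, return-PC = 4 --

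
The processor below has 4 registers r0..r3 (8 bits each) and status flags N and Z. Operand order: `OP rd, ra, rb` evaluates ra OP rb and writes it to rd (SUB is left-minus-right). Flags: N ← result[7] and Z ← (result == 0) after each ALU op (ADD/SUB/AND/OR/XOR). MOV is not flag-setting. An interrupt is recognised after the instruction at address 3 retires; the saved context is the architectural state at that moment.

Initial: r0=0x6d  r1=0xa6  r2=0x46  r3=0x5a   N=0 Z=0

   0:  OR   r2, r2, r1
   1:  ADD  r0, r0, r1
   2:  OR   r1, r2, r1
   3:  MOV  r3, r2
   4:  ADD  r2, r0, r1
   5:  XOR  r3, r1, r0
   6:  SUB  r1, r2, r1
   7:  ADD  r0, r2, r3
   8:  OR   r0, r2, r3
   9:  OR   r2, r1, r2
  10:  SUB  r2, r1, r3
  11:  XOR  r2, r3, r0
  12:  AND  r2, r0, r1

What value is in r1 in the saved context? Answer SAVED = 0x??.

after  0: r0=0x6d r1=0xa6 r2=0xe6 r3=0x5a  N=1 Z=0
after  1: r0=0x13 r1=0xa6 r2=0xe6 r3=0x5a  N=0 Z=0
after  2: r0=0x13 r1=0xe6 r2=0xe6 r3=0x5a  N=1 Z=0
after  3: r0=0x13 r1=0xe6 r2=0xe6 r3=0xe6  N=1 Z=0
-- IRQ taken; context saved, return-PC = 4 --

SAVED = 0xe6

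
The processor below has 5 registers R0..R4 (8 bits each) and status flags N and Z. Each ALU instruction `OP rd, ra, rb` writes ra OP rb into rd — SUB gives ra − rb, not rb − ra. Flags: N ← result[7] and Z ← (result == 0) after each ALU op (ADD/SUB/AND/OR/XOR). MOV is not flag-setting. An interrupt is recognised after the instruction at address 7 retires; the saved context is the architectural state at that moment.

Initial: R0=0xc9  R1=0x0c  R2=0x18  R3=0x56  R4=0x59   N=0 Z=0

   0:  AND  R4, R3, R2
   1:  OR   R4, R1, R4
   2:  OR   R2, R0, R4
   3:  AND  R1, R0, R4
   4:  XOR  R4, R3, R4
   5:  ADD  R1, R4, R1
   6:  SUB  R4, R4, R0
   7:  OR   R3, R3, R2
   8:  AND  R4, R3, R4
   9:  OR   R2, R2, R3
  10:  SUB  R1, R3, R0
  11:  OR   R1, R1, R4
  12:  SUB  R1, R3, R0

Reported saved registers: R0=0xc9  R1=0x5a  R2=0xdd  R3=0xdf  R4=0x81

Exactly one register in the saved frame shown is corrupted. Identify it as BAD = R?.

BAD = R1

after  0: R0=0xc9 R1=0x0c R2=0x18 R3=0x56 R4=0x10  N=0 Z=0
after  1: R0=0xc9 R1=0x0c R2=0x18 R3=0x56 R4=0x1c  N=0 Z=0
after  2: R0=0xc9 R1=0x0c R2=0xdd R3=0x56 R4=0x1c  N=1 Z=0
after  3: R0=0xc9 R1=0x08 R2=0xdd R3=0x56 R4=0x1c  N=0 Z=0
after  4: R0=0xc9 R1=0x08 R2=0xdd R3=0x56 R4=0x4a  N=0 Z=0
after  5: R0=0xc9 R1=0x52 R2=0xdd R3=0x56 R4=0x4a  N=0 Z=0
after  6: R0=0xc9 R1=0x52 R2=0xdd R3=0x56 R4=0x81  N=1 Z=0
after  7: R0=0xc9 R1=0x52 R2=0xdd R3=0xdf R4=0x81  N=1 Z=0
-- IRQ taken; context saved, return-PC = 8 --
mismatch: R1: reported 0x5a vs actual 0x52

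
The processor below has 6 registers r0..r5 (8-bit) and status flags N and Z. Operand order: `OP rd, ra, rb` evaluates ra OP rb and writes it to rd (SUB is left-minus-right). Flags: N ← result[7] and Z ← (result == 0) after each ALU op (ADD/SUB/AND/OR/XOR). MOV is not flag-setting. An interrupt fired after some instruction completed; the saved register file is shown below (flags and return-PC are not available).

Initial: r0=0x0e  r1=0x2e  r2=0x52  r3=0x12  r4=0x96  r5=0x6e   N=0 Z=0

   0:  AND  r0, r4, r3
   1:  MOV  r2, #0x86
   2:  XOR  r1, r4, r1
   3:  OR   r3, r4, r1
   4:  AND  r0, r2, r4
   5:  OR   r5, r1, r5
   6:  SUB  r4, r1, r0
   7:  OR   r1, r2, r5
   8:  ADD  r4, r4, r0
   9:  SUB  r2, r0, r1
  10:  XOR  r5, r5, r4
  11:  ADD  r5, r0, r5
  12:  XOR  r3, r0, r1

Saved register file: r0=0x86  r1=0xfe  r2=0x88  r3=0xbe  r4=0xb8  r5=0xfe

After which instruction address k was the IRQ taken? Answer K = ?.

after  0: r0=0x12 r1=0x2e r2=0x52 r3=0x12 r4=0x96 r5=0x6e  N=0 Z=0
after  1: r0=0x12 r1=0x2e r2=0x86 r3=0x12 r4=0x96 r5=0x6e  N=0 Z=0
after  2: r0=0x12 r1=0xb8 r2=0x86 r3=0x12 r4=0x96 r5=0x6e  N=1 Z=0
after  3: r0=0x12 r1=0xb8 r2=0x86 r3=0xbe r4=0x96 r5=0x6e  N=1 Z=0
after  4: r0=0x86 r1=0xb8 r2=0x86 r3=0xbe r4=0x96 r5=0x6e  N=1 Z=0
after  5: r0=0x86 r1=0xb8 r2=0x86 r3=0xbe r4=0x96 r5=0xfe  N=1 Z=0
after  6: r0=0x86 r1=0xb8 r2=0x86 r3=0xbe r4=0x32 r5=0xfe  N=0 Z=0
after  7: r0=0x86 r1=0xfe r2=0x86 r3=0xbe r4=0x32 r5=0xfe  N=1 Z=0
after  8: r0=0x86 r1=0xfe r2=0x86 r3=0xbe r4=0xb8 r5=0xfe  N=1 Z=0
after  9: r0=0x86 r1=0xfe r2=0x88 r3=0xbe r4=0xb8 r5=0xfe  N=1 Z=0
-- IRQ taken; context saved, return-PC = 10 --

K = 9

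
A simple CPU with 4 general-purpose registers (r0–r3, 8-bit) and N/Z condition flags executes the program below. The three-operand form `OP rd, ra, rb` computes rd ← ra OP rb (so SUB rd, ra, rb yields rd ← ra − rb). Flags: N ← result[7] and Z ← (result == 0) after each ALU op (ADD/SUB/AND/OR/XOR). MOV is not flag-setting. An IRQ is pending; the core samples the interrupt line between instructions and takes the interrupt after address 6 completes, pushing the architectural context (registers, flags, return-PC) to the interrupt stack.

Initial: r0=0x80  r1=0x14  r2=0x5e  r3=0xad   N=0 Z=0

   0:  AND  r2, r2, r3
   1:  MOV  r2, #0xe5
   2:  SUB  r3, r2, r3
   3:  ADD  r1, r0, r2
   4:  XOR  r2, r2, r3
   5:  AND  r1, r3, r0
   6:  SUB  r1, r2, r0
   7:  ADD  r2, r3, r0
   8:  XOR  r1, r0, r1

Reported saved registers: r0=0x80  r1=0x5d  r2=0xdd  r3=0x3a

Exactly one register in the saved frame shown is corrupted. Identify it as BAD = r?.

after  0: r0=0x80 r1=0x14 r2=0x0c r3=0xad  N=0 Z=0
after  1: r0=0x80 r1=0x14 r2=0xe5 r3=0xad  N=0 Z=0
after  2: r0=0x80 r1=0x14 r2=0xe5 r3=0x38  N=0 Z=0
after  3: r0=0x80 r1=0x65 r2=0xe5 r3=0x38  N=0 Z=0
after  4: r0=0x80 r1=0x65 r2=0xdd r3=0x38  N=1 Z=0
after  5: r0=0x80 r1=0x00 r2=0xdd r3=0x38  N=0 Z=1
after  6: r0=0x80 r1=0x5d r2=0xdd r3=0x38  N=0 Z=0
-- IRQ taken; context saved, return-PC = 7 --
mismatch: r3: reported 0x3a vs actual 0x38

BAD = r3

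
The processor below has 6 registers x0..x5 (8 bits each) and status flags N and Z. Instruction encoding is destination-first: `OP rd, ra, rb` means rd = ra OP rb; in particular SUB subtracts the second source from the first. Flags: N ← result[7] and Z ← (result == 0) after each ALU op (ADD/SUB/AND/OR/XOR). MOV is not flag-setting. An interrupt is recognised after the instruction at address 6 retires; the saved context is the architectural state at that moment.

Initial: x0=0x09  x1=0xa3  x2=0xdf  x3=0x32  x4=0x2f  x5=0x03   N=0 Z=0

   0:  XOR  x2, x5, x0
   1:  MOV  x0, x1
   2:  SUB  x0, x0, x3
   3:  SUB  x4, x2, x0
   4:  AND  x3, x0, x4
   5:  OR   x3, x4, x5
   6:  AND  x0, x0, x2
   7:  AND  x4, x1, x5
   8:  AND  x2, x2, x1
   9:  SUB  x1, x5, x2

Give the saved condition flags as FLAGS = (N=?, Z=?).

after  0: x0=0x09 x1=0xa3 x2=0x0a x3=0x32 x4=0x2f x5=0x03  N=0 Z=0
after  1: x0=0xa3 x1=0xa3 x2=0x0a x3=0x32 x4=0x2f x5=0x03  N=0 Z=0
after  2: x0=0x71 x1=0xa3 x2=0x0a x3=0x32 x4=0x2f x5=0x03  N=0 Z=0
after  3: x0=0x71 x1=0xa3 x2=0x0a x3=0x32 x4=0x99 x5=0x03  N=1 Z=0
after  4: x0=0x71 x1=0xa3 x2=0x0a x3=0x11 x4=0x99 x5=0x03  N=0 Z=0
after  5: x0=0x71 x1=0xa3 x2=0x0a x3=0x9b x4=0x99 x5=0x03  N=1 Z=0
after  6: x0=0x00 x1=0xa3 x2=0x0a x3=0x9b x4=0x99 x5=0x03  N=0 Z=1
-- IRQ taken; context saved, return-PC = 7 --

FLAGS = (N=0, Z=1)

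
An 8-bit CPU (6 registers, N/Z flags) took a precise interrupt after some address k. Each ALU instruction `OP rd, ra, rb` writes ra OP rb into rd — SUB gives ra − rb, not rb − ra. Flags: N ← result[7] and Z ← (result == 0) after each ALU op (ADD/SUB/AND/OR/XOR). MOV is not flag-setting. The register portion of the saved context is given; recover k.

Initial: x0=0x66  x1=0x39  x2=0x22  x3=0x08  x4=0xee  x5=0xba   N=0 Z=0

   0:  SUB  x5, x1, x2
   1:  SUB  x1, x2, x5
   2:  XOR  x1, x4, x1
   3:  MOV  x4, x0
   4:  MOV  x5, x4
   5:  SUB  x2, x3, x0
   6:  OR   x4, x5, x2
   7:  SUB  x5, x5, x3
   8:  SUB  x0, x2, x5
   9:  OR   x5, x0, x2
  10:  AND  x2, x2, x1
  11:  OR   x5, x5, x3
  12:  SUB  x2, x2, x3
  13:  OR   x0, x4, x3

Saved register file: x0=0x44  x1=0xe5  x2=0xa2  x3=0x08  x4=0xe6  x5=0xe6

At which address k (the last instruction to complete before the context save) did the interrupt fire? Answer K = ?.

after  0: x0=0x66 x1=0x39 x2=0x22 x3=0x08 x4=0xee x5=0x17  N=0 Z=0
after  1: x0=0x66 x1=0x0b x2=0x22 x3=0x08 x4=0xee x5=0x17  N=0 Z=0
after  2: x0=0x66 x1=0xe5 x2=0x22 x3=0x08 x4=0xee x5=0x17  N=1 Z=0
after  3: x0=0x66 x1=0xe5 x2=0x22 x3=0x08 x4=0x66 x5=0x17  N=1 Z=0
after  4: x0=0x66 x1=0xe5 x2=0x22 x3=0x08 x4=0x66 x5=0x66  N=1 Z=0
after  5: x0=0x66 x1=0xe5 x2=0xa2 x3=0x08 x4=0x66 x5=0x66  N=1 Z=0
after  6: x0=0x66 x1=0xe5 x2=0xa2 x3=0x08 x4=0xe6 x5=0x66  N=1 Z=0
after  7: x0=0x66 x1=0xe5 x2=0xa2 x3=0x08 x4=0xe6 x5=0x5e  N=0 Z=0
after  8: x0=0x44 x1=0xe5 x2=0xa2 x3=0x08 x4=0xe6 x5=0x5e  N=0 Z=0
after  9: x0=0x44 x1=0xe5 x2=0xa2 x3=0x08 x4=0xe6 x5=0xe6  N=1 Z=0
-- IRQ taken; context saved, return-PC = 10 --

K = 9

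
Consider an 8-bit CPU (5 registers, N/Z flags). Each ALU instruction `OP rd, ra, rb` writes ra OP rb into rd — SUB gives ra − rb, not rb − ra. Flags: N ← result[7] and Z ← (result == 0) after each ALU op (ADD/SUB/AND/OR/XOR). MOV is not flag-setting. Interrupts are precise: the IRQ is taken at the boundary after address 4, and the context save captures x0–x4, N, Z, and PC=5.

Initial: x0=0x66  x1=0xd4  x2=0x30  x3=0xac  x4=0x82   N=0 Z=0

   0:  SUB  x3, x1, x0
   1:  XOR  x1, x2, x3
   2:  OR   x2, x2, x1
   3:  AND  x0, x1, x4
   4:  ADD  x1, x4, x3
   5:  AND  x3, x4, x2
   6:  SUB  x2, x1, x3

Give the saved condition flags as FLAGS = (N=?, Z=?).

FLAGS = (N=1, Z=0)

after  0: x0=0x66 x1=0xd4 x2=0x30 x3=0x6e x4=0x82  N=0 Z=0
after  1: x0=0x66 x1=0x5e x2=0x30 x3=0x6e x4=0x82  N=0 Z=0
after  2: x0=0x66 x1=0x5e x2=0x7e x3=0x6e x4=0x82  N=0 Z=0
after  3: x0=0x02 x1=0x5e x2=0x7e x3=0x6e x4=0x82  N=0 Z=0
after  4: x0=0x02 x1=0xf0 x2=0x7e x3=0x6e x4=0x82  N=1 Z=0
-- IRQ taken; context saved, return-PC = 5 --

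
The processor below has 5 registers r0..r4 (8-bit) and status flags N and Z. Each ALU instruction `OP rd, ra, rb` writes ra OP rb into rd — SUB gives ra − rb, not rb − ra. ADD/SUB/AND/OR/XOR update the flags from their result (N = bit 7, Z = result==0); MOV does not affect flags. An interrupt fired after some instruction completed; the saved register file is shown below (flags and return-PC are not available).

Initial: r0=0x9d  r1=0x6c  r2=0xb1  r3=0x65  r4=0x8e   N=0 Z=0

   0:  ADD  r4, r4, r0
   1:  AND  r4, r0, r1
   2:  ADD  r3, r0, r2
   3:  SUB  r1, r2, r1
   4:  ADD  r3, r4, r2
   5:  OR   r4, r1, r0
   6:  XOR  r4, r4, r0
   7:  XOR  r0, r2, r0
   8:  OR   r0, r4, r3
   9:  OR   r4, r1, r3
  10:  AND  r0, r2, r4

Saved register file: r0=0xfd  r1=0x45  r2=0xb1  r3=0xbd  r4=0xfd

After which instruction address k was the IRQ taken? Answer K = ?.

after  0: r0=0x9d r1=0x6c r2=0xb1 r3=0x65 r4=0x2b  N=0 Z=0
after  1: r0=0x9d r1=0x6c r2=0xb1 r3=0x65 r4=0x0c  N=0 Z=0
after  2: r0=0x9d r1=0x6c r2=0xb1 r3=0x4e r4=0x0c  N=0 Z=0
after  3: r0=0x9d r1=0x45 r2=0xb1 r3=0x4e r4=0x0c  N=0 Z=0
after  4: r0=0x9d r1=0x45 r2=0xb1 r3=0xbd r4=0x0c  N=1 Z=0
after  5: r0=0x9d r1=0x45 r2=0xb1 r3=0xbd r4=0xdd  N=1 Z=0
after  6: r0=0x9d r1=0x45 r2=0xb1 r3=0xbd r4=0x40  N=0 Z=0
after  7: r0=0x2c r1=0x45 r2=0xb1 r3=0xbd r4=0x40  N=0 Z=0
after  8: r0=0xfd r1=0x45 r2=0xb1 r3=0xbd r4=0x40  N=1 Z=0
after  9: r0=0xfd r1=0x45 r2=0xb1 r3=0xbd r4=0xfd  N=1 Z=0
-- IRQ taken; context saved, return-PC = 10 --

K = 9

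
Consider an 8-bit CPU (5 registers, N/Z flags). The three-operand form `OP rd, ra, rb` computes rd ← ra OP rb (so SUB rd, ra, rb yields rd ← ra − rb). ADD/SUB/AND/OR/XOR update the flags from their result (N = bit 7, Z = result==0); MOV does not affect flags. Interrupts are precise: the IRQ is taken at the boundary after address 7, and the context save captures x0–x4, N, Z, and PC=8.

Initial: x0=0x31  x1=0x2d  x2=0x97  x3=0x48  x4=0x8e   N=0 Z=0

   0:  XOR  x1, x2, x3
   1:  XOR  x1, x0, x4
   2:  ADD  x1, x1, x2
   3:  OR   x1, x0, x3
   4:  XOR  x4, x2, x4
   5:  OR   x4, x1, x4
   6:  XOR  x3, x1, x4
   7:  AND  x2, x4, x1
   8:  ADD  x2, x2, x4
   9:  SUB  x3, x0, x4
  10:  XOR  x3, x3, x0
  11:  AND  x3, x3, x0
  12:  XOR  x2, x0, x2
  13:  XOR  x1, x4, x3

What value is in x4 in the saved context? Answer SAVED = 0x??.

after  0: x0=0x31 x1=0xdf x2=0x97 x3=0x48 x4=0x8e  N=1 Z=0
after  1: x0=0x31 x1=0xbf x2=0x97 x3=0x48 x4=0x8e  N=1 Z=0
after  2: x0=0x31 x1=0x56 x2=0x97 x3=0x48 x4=0x8e  N=0 Z=0
after  3: x0=0x31 x1=0x79 x2=0x97 x3=0x48 x4=0x8e  N=0 Z=0
after  4: x0=0x31 x1=0x79 x2=0x97 x3=0x48 x4=0x19  N=0 Z=0
after  5: x0=0x31 x1=0x79 x2=0x97 x3=0x48 x4=0x79  N=0 Z=0
after  6: x0=0x31 x1=0x79 x2=0x97 x3=0x00 x4=0x79  N=0 Z=1
after  7: x0=0x31 x1=0x79 x2=0x79 x3=0x00 x4=0x79  N=0 Z=0
-- IRQ taken; context saved, return-PC = 8 --

SAVED = 0x79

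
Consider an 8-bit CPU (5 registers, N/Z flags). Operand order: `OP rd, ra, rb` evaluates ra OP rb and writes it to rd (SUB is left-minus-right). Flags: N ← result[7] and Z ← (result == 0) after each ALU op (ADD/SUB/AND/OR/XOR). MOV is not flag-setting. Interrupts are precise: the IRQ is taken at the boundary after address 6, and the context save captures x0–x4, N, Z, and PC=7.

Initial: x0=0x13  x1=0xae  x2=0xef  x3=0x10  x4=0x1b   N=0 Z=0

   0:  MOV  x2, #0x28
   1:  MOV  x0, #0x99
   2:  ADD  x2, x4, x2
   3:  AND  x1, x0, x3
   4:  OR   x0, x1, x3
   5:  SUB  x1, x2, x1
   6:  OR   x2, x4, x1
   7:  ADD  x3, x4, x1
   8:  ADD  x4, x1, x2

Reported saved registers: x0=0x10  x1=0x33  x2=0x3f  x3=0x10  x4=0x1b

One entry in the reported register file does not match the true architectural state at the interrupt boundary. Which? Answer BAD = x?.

BAD = x2

after  0: x0=0x13 x1=0xae x2=0x28 x3=0x10 x4=0x1b  N=0 Z=0
after  1: x0=0x99 x1=0xae x2=0x28 x3=0x10 x4=0x1b  N=0 Z=0
after  2: x0=0x99 x1=0xae x2=0x43 x3=0x10 x4=0x1b  N=0 Z=0
after  3: x0=0x99 x1=0x10 x2=0x43 x3=0x10 x4=0x1b  N=0 Z=0
after  4: x0=0x10 x1=0x10 x2=0x43 x3=0x10 x4=0x1b  N=0 Z=0
after  5: x0=0x10 x1=0x33 x2=0x43 x3=0x10 x4=0x1b  N=0 Z=0
after  6: x0=0x10 x1=0x33 x2=0x3b x3=0x10 x4=0x1b  N=0 Z=0
-- IRQ taken; context saved, return-PC = 7 --
mismatch: x2: reported 0x3f vs actual 0x3b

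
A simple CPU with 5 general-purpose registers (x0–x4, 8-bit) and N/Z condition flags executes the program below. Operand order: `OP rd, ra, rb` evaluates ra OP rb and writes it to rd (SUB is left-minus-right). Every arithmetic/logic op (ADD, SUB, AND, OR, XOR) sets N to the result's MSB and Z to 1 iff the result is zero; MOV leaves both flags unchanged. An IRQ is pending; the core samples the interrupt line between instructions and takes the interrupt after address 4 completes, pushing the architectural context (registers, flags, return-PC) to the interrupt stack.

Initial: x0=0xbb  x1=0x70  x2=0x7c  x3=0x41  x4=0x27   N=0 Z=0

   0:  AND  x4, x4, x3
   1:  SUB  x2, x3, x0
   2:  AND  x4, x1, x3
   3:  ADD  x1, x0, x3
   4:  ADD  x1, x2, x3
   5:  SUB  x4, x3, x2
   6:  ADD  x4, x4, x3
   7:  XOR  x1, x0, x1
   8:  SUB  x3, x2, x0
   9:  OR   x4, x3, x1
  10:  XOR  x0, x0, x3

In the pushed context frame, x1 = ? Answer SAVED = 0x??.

SAVED = 0xc7

after  0: x0=0xbb x1=0x70 x2=0x7c x3=0x41 x4=0x01  N=0 Z=0
after  1: x0=0xbb x1=0x70 x2=0x86 x3=0x41 x4=0x01  N=1 Z=0
after  2: x0=0xbb x1=0x70 x2=0x86 x3=0x41 x4=0x40  N=0 Z=0
after  3: x0=0xbb x1=0xfc x2=0x86 x3=0x41 x4=0x40  N=1 Z=0
after  4: x0=0xbb x1=0xc7 x2=0x86 x3=0x41 x4=0x40  N=1 Z=0
-- IRQ taken; context saved, return-PC = 5 --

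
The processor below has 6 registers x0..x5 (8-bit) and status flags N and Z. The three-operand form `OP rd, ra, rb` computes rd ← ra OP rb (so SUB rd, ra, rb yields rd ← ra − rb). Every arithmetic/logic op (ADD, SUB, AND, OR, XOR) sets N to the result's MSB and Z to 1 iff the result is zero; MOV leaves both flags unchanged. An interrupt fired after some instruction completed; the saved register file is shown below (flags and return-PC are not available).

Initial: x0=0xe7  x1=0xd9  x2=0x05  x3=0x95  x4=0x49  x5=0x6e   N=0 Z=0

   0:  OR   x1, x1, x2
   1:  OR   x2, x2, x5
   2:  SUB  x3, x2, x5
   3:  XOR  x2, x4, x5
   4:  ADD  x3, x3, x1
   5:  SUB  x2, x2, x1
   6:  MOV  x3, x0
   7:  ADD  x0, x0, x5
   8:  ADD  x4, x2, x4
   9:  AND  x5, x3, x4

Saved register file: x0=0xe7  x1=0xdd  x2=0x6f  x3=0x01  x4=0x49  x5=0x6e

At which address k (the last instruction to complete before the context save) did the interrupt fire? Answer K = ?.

after  0: x0=0xe7 x1=0xdd x2=0x05 x3=0x95 x4=0x49 x5=0x6e  N=1 Z=0
after  1: x0=0xe7 x1=0xdd x2=0x6f x3=0x95 x4=0x49 x5=0x6e  N=0 Z=0
after  2: x0=0xe7 x1=0xdd x2=0x6f x3=0x01 x4=0x49 x5=0x6e  N=0 Z=0
-- IRQ taken; context saved, return-PC = 3 --

K = 2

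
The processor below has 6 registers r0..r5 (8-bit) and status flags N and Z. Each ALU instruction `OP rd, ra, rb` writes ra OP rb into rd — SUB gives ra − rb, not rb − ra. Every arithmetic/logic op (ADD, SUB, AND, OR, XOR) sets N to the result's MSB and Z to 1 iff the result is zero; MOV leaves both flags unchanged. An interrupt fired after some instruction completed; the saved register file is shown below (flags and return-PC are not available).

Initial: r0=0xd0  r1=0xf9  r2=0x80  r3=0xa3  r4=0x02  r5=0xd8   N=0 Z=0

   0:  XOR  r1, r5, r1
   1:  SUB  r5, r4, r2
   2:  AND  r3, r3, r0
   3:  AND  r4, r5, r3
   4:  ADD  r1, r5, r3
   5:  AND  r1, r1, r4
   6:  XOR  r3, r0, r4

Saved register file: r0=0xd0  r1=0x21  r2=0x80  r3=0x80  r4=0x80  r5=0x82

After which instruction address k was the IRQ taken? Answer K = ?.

K = 3

after  0: r0=0xd0 r1=0x21 r2=0x80 r3=0xa3 r4=0x02 r5=0xd8  N=0 Z=0
after  1: r0=0xd0 r1=0x21 r2=0x80 r3=0xa3 r4=0x02 r5=0x82  N=1 Z=0
after  2: r0=0xd0 r1=0x21 r2=0x80 r3=0x80 r4=0x02 r5=0x82  N=1 Z=0
after  3: r0=0xd0 r1=0x21 r2=0x80 r3=0x80 r4=0x80 r5=0x82  N=1 Z=0
-- IRQ taken; context saved, return-PC = 4 --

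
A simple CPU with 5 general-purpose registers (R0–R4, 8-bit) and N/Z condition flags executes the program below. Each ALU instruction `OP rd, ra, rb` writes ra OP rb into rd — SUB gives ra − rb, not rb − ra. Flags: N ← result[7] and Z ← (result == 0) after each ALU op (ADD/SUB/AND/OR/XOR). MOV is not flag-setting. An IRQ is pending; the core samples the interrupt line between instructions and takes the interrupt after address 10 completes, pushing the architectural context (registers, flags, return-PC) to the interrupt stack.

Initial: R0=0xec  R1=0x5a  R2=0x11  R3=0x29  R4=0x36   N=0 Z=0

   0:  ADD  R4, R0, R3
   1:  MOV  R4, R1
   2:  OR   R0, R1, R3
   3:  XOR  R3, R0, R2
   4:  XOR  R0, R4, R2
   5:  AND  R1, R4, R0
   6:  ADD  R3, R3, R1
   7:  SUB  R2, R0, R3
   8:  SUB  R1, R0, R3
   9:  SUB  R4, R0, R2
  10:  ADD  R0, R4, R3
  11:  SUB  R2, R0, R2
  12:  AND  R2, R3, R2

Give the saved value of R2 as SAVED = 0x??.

SAVED = 0x97

after  0: R0=0xec R1=0x5a R2=0x11 R3=0x29 R4=0x15  N=0 Z=0
after  1: R0=0xec R1=0x5a R2=0x11 R3=0x29 R4=0x5a  N=0 Z=0
after  2: R0=0x7b R1=0x5a R2=0x11 R3=0x29 R4=0x5a  N=0 Z=0
after  3: R0=0x7b R1=0x5a R2=0x11 R3=0x6a R4=0x5a  N=0 Z=0
after  4: R0=0x4b R1=0x5a R2=0x11 R3=0x6a R4=0x5a  N=0 Z=0
after  5: R0=0x4b R1=0x4a R2=0x11 R3=0x6a R4=0x5a  N=0 Z=0
after  6: R0=0x4b R1=0x4a R2=0x11 R3=0xb4 R4=0x5a  N=1 Z=0
after  7: R0=0x4b R1=0x4a R2=0x97 R3=0xb4 R4=0x5a  N=1 Z=0
after  8: R0=0x4b R1=0x97 R2=0x97 R3=0xb4 R4=0x5a  N=1 Z=0
after  9: R0=0x4b R1=0x97 R2=0x97 R3=0xb4 R4=0xb4  N=1 Z=0
after 10: R0=0x68 R1=0x97 R2=0x97 R3=0xb4 R4=0xb4  N=0 Z=0
-- IRQ taken; context saved, return-PC = 11 --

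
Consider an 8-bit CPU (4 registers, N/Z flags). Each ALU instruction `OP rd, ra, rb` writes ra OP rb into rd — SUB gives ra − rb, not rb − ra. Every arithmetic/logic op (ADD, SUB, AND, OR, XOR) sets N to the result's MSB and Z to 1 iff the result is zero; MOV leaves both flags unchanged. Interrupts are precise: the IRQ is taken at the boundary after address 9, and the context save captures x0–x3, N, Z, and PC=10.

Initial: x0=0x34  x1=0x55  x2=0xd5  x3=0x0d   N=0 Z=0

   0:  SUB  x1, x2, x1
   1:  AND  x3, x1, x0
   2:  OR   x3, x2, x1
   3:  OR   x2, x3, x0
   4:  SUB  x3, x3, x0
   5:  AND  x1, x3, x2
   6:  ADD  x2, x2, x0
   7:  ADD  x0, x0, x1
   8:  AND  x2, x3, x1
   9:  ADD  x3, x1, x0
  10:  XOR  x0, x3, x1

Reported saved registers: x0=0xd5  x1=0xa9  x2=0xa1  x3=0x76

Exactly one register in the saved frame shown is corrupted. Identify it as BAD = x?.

BAD = x1

after  0: x0=0x34 x1=0x80 x2=0xd5 x3=0x0d  N=1 Z=0
after  1: x0=0x34 x1=0x80 x2=0xd5 x3=0x00  N=0 Z=1
after  2: x0=0x34 x1=0x80 x2=0xd5 x3=0xd5  N=1 Z=0
after  3: x0=0x34 x1=0x80 x2=0xf5 x3=0xd5  N=1 Z=0
after  4: x0=0x34 x1=0x80 x2=0xf5 x3=0xa1  N=1 Z=0
after  5: x0=0x34 x1=0xa1 x2=0xf5 x3=0xa1  N=1 Z=0
after  6: x0=0x34 x1=0xa1 x2=0x29 x3=0xa1  N=0 Z=0
after  7: x0=0xd5 x1=0xa1 x2=0x29 x3=0xa1  N=1 Z=0
after  8: x0=0xd5 x1=0xa1 x2=0xa1 x3=0xa1  N=1 Z=0
after  9: x0=0xd5 x1=0xa1 x2=0xa1 x3=0x76  N=0 Z=0
-- IRQ taken; context saved, return-PC = 10 --
mismatch: x1: reported 0xa9 vs actual 0xa1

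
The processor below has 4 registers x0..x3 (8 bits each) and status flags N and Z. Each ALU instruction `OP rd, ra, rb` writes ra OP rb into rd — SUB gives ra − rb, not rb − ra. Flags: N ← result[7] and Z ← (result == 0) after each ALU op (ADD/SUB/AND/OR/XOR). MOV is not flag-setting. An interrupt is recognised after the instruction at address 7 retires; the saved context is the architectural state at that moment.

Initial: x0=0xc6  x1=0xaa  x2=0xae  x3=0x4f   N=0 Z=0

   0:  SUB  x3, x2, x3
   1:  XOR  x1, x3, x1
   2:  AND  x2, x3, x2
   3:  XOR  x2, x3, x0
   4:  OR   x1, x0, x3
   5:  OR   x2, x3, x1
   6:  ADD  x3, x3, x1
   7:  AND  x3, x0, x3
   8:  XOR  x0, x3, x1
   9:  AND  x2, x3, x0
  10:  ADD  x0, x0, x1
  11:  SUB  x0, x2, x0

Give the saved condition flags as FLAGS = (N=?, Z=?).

FLAGS = (N=0, Z=0)

after  0: x0=0xc6 x1=0xaa x2=0xae x3=0x5f  N=0 Z=0
after  1: x0=0xc6 x1=0xf5 x2=0xae x3=0x5f  N=1 Z=0
after  2: x0=0xc6 x1=0xf5 x2=0x0e x3=0x5f  N=0 Z=0
after  3: x0=0xc6 x1=0xf5 x2=0x99 x3=0x5f  N=1 Z=0
after  4: x0=0xc6 x1=0xdf x2=0x99 x3=0x5f  N=1 Z=0
after  5: x0=0xc6 x1=0xdf x2=0xdf x3=0x5f  N=1 Z=0
after  6: x0=0xc6 x1=0xdf x2=0xdf x3=0x3e  N=0 Z=0
after  7: x0=0xc6 x1=0xdf x2=0xdf x3=0x06  N=0 Z=0
-- IRQ taken; context saved, return-PC = 8 --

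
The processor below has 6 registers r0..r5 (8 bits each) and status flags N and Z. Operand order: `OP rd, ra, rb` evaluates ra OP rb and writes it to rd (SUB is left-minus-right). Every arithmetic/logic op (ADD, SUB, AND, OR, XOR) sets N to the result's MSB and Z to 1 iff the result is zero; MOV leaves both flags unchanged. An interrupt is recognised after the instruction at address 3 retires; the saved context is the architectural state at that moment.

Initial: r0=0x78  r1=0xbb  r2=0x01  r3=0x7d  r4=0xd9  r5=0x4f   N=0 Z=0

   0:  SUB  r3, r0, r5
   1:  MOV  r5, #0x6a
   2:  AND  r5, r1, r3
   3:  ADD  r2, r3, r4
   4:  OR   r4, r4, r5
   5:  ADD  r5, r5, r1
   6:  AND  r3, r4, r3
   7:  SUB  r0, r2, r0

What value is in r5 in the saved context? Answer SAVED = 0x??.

after  0: r0=0x78 r1=0xbb r2=0x01 r3=0x29 r4=0xd9 r5=0x4f  N=0 Z=0
after  1: r0=0x78 r1=0xbb r2=0x01 r3=0x29 r4=0xd9 r5=0x6a  N=0 Z=0
after  2: r0=0x78 r1=0xbb r2=0x01 r3=0x29 r4=0xd9 r5=0x29  N=0 Z=0
after  3: r0=0x78 r1=0xbb r2=0x02 r3=0x29 r4=0xd9 r5=0x29  N=0 Z=0
-- IRQ taken; context saved, return-PC = 4 --

SAVED = 0x29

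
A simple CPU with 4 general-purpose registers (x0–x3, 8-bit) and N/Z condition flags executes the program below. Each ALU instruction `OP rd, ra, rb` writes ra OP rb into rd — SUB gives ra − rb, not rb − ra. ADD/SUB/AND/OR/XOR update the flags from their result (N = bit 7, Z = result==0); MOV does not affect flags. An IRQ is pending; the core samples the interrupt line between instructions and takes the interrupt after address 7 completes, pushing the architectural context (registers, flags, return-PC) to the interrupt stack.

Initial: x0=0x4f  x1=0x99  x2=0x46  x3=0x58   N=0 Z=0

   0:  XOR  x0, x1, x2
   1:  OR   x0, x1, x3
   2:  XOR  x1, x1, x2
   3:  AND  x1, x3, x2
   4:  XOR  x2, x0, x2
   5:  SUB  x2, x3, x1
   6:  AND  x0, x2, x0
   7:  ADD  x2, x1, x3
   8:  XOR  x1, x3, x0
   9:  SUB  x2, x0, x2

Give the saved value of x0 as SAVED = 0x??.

SAVED = 0x18

after  0: x0=0xdf x1=0x99 x2=0x46 x3=0x58  N=1 Z=0
after  1: x0=0xd9 x1=0x99 x2=0x46 x3=0x58  N=1 Z=0
after  2: x0=0xd9 x1=0xdf x2=0x46 x3=0x58  N=1 Z=0
after  3: x0=0xd9 x1=0x40 x2=0x46 x3=0x58  N=0 Z=0
after  4: x0=0xd9 x1=0x40 x2=0x9f x3=0x58  N=1 Z=0
after  5: x0=0xd9 x1=0x40 x2=0x18 x3=0x58  N=0 Z=0
after  6: x0=0x18 x1=0x40 x2=0x18 x3=0x58  N=0 Z=0
after  7: x0=0x18 x1=0x40 x2=0x98 x3=0x58  N=1 Z=0
-- IRQ taken; context saved, return-PC = 8 --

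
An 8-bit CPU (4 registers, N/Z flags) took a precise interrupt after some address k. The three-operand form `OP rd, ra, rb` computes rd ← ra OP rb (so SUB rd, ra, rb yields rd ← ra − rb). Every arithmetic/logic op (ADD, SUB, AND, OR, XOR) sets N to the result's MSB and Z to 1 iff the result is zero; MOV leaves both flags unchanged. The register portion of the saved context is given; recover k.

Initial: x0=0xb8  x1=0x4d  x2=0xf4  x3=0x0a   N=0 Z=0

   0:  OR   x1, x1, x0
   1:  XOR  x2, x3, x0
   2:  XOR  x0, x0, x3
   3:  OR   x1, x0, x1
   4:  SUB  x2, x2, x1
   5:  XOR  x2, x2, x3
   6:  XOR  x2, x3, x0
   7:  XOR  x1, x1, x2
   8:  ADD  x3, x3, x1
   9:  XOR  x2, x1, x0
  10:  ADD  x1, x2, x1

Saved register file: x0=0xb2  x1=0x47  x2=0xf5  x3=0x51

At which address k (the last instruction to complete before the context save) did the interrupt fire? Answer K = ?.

K = 9

after  0: x0=0xb8 x1=0xfd x2=0xf4 x3=0x0a  N=1 Z=0
after  1: x0=0xb8 x1=0xfd x2=0xb2 x3=0x0a  N=1 Z=0
after  2: x0=0xb2 x1=0xfd x2=0xb2 x3=0x0a  N=1 Z=0
after  3: x0=0xb2 x1=0xff x2=0xb2 x3=0x0a  N=1 Z=0
after  4: x0=0xb2 x1=0xff x2=0xb3 x3=0x0a  N=1 Z=0
after  5: x0=0xb2 x1=0xff x2=0xb9 x3=0x0a  N=1 Z=0
after  6: x0=0xb2 x1=0xff x2=0xb8 x3=0x0a  N=1 Z=0
after  7: x0=0xb2 x1=0x47 x2=0xb8 x3=0x0a  N=0 Z=0
after  8: x0=0xb2 x1=0x47 x2=0xb8 x3=0x51  N=0 Z=0
after  9: x0=0xb2 x1=0x47 x2=0xf5 x3=0x51  N=1 Z=0
-- IRQ taken; context saved, return-PC = 10 --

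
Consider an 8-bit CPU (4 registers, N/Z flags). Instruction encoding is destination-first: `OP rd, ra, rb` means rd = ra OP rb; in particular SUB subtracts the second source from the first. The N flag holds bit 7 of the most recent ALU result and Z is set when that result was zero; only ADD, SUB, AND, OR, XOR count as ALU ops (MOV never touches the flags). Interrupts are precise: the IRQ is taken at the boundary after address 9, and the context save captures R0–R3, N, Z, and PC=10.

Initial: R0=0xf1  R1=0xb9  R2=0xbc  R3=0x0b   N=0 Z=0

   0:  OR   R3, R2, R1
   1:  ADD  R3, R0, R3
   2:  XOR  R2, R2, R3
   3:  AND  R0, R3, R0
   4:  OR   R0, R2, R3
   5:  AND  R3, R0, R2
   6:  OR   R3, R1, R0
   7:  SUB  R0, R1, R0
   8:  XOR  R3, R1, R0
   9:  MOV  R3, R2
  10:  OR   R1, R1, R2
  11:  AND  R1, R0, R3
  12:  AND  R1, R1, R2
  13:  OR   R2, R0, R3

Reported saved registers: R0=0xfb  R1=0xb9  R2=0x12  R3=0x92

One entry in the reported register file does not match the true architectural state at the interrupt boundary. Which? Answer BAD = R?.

BAD = R3

after  0: R0=0xf1 R1=0xb9 R2=0xbc R3=0xbd  N=1 Z=0
after  1: R0=0xf1 R1=0xb9 R2=0xbc R3=0xae  N=1 Z=0
after  2: R0=0xf1 R1=0xb9 R2=0x12 R3=0xae  N=0 Z=0
after  3: R0=0xa0 R1=0xb9 R2=0x12 R3=0xae  N=1 Z=0
after  4: R0=0xbe R1=0xb9 R2=0x12 R3=0xae  N=1 Z=0
after  5: R0=0xbe R1=0xb9 R2=0x12 R3=0x12  N=0 Z=0
after  6: R0=0xbe R1=0xb9 R2=0x12 R3=0xbf  N=1 Z=0
after  7: R0=0xfb R1=0xb9 R2=0x12 R3=0xbf  N=1 Z=0
after  8: R0=0xfb R1=0xb9 R2=0x12 R3=0x42  N=0 Z=0
after  9: R0=0xfb R1=0xb9 R2=0x12 R3=0x12  N=0 Z=0
-- IRQ taken; context saved, return-PC = 10 --
mismatch: R3: reported 0x92 vs actual 0x12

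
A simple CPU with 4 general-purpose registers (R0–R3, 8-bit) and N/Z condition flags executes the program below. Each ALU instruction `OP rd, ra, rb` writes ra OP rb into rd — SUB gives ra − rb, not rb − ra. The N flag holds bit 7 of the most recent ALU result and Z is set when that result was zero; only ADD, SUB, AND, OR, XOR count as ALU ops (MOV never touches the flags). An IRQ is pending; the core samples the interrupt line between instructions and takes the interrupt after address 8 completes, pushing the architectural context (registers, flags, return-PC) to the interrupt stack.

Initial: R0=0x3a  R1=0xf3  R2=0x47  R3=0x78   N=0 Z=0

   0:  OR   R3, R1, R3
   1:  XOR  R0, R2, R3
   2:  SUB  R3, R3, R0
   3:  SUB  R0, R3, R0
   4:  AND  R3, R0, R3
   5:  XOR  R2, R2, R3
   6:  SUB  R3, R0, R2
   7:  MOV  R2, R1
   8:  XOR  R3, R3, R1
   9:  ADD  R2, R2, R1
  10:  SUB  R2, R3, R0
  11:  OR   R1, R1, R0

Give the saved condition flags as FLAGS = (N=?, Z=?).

after  0: R0=0x3a R1=0xf3 R2=0x47 R3=0xfb  N=1 Z=0
after  1: R0=0xbc R1=0xf3 R2=0x47 R3=0xfb  N=1 Z=0
after  2: R0=0xbc R1=0xf3 R2=0x47 R3=0x3f  N=0 Z=0
after  3: R0=0x83 R1=0xf3 R2=0x47 R3=0x3f  N=1 Z=0
after  4: R0=0x83 R1=0xf3 R2=0x47 R3=0x03  N=0 Z=0
after  5: R0=0x83 R1=0xf3 R2=0x44 R3=0x03  N=0 Z=0
after  6: R0=0x83 R1=0xf3 R2=0x44 R3=0x3f  N=0 Z=0
after  7: R0=0x83 R1=0xf3 R2=0xf3 R3=0x3f  N=0 Z=0
after  8: R0=0x83 R1=0xf3 R2=0xf3 R3=0xcc  N=1 Z=0
-- IRQ taken; context saved, return-PC = 9 --

FLAGS = (N=1, Z=0)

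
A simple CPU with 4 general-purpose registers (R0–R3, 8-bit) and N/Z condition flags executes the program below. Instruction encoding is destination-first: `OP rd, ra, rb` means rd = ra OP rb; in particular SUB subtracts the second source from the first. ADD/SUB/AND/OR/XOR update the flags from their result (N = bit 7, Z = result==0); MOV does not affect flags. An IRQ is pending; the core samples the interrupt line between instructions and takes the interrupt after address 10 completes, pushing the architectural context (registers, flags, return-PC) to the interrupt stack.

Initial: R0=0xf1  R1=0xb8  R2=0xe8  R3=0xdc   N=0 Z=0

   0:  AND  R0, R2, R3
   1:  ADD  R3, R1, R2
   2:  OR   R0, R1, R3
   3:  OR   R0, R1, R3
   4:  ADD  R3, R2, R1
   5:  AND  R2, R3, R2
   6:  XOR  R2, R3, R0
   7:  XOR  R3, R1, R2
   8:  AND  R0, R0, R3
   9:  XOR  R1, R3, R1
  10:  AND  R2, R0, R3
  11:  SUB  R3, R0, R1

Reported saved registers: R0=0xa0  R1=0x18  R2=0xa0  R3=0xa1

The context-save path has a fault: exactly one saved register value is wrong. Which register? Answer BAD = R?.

BAD = R3

after  0: R0=0xc8 R1=0xb8 R2=0xe8 R3=0xdc  N=1 Z=0
after  1: R0=0xc8 R1=0xb8 R2=0xe8 R3=0xa0  N=1 Z=0
after  2: R0=0xb8 R1=0xb8 R2=0xe8 R3=0xa0  N=1 Z=0
after  3: R0=0xb8 R1=0xb8 R2=0xe8 R3=0xa0  N=1 Z=0
after  4: R0=0xb8 R1=0xb8 R2=0xe8 R3=0xa0  N=1 Z=0
after  5: R0=0xb8 R1=0xb8 R2=0xa0 R3=0xa0  N=1 Z=0
after  6: R0=0xb8 R1=0xb8 R2=0x18 R3=0xa0  N=0 Z=0
after  7: R0=0xb8 R1=0xb8 R2=0x18 R3=0xa0  N=1 Z=0
after  8: R0=0xa0 R1=0xb8 R2=0x18 R3=0xa0  N=1 Z=0
after  9: R0=0xa0 R1=0x18 R2=0x18 R3=0xa0  N=0 Z=0
after 10: R0=0xa0 R1=0x18 R2=0xa0 R3=0xa0  N=1 Z=0
-- IRQ taken; context saved, return-PC = 11 --
mismatch: R3: reported 0xa1 vs actual 0xa0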